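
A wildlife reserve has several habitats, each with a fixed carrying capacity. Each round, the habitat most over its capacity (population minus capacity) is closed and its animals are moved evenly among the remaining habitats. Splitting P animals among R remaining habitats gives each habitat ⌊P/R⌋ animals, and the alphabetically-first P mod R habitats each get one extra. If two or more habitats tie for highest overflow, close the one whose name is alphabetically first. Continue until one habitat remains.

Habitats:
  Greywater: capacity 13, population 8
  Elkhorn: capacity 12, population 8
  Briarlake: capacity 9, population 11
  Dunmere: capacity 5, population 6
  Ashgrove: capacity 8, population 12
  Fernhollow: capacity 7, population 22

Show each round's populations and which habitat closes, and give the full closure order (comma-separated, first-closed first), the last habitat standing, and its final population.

Closure order: Fernhollow, Ashgrove, Briarlake, Dunmere, Elkhorn
Last habitat: Greywater with 67 animals

Round 1: Ashgrove=12 Briarlake=11 Dunmere=6 Elkhorn=8 Fernhollow=22 Greywater=8 → close Fernhollow (overflow 15)
  22÷5 = 4 each, +1 to first 2
Round 2: Ashgrove=17 Briarlake=16 Dunmere=10 Elkhorn=12 Greywater=12 → close Ashgrove (overflow 9)
  17÷4 = 4 each, +1 to first 1
Round 3: Briarlake=21 Dunmere=14 Elkhorn=16 Greywater=16 → close Briarlake (overflow 12)
  21÷3 = 7 each, +1 to first 0
Round 4: Dunmere=21 Elkhorn=23 Greywater=23 → close Dunmere (overflow 16)
  21÷2 = 10 each, +1 to first 1
Round 5: Elkhorn=34 Greywater=33 → close Elkhorn (overflow 22)
  34÷1 = 34 each, +1 to first 0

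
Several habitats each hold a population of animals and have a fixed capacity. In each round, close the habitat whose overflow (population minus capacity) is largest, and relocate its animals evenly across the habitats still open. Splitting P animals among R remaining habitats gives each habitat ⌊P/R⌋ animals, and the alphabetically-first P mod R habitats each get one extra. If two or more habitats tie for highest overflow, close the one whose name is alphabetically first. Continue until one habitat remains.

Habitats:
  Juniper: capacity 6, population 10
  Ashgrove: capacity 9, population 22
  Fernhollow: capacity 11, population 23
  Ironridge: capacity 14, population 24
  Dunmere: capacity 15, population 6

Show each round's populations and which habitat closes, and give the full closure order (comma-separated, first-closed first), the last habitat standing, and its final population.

Closure order: Ashgrove, Fernhollow, Ironridge, Juniper
Last habitat: Dunmere with 85 animals

Round 1: Ashgrove=22 Dunmere=6 Fernhollow=23 Ironridge=24 Juniper=10 → close Ashgrove (overflow 13)
  22÷4 = 5 each, +1 to first 2
Round 2: Dunmere=12 Fernhollow=29 Ironridge=29 Juniper=15 → close Fernhollow (overflow 18)
  29÷3 = 9 each, +1 to first 2
Round 3: Dunmere=22 Ironridge=39 Juniper=24 → close Ironridge (overflow 25)
  39÷2 = 19 each, +1 to first 1
Round 4: Dunmere=42 Juniper=43 → close Juniper (overflow 37)
  43÷1 = 43 each, +1 to first 0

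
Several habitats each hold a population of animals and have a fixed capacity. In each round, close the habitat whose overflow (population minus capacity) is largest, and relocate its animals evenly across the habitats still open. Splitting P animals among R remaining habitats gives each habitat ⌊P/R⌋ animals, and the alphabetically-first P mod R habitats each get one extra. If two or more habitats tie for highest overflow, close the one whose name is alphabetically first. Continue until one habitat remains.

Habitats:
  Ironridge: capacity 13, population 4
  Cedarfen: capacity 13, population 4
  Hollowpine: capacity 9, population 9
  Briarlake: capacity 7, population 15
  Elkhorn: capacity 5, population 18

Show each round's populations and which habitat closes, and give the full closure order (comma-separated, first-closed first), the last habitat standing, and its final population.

Closure order: Elkhorn, Briarlake, Hollowpine, Cedarfen
Last habitat: Ironridge with 50 animals

Round 1: Briarlake=15 Cedarfen=4 Elkhorn=18 Hollowpine=9 Ironridge=4 → close Elkhorn (overflow 13)
  18÷4 = 4 each, +1 to first 2
Round 2: Briarlake=20 Cedarfen=9 Hollowpine=13 Ironridge=8 → close Briarlake (overflow 13)
  20÷3 = 6 each, +1 to first 2
Round 3: Cedarfen=16 Hollowpine=20 Ironridge=14 → close Hollowpine (overflow 11)
  20÷2 = 10 each, +1 to first 0
Round 4: Cedarfen=26 Ironridge=24 → close Cedarfen (overflow 13)
  26÷1 = 26 each, +1 to first 0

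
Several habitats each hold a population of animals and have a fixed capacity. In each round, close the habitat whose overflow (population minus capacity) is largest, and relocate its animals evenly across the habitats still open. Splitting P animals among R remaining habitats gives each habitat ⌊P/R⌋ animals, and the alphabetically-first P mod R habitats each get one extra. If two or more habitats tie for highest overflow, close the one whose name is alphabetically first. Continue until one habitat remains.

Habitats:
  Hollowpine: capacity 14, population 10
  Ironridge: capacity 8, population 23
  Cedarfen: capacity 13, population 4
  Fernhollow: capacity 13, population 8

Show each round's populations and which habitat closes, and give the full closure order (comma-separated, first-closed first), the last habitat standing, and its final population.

Round 1: Cedarfen=4 Fernhollow=8 Hollowpine=10 Ironridge=23 → close Ironridge (overflow 15)
  23÷3 = 7 each, +1 to first 2
Round 2: Cedarfen=12 Fernhollow=16 Hollowpine=17 → close Fernhollow (overflow 3)
  16÷2 = 8 each, +1 to first 0
Round 3: Cedarfen=20 Hollowpine=25 → close Hollowpine (overflow 11)
  25÷1 = 25 each, +1 to first 0

Closure order: Ironridge, Fernhollow, Hollowpine
Last habitat: Cedarfen with 45 animals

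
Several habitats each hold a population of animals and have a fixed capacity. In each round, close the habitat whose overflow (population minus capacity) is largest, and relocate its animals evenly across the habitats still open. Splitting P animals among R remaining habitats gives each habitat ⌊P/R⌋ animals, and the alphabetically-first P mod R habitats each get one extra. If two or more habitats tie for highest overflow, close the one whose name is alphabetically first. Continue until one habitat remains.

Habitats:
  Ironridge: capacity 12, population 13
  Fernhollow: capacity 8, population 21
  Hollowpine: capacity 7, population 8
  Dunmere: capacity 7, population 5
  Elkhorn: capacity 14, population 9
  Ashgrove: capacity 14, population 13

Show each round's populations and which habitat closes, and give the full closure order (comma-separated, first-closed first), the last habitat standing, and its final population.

Closure order: Fernhollow, Hollowpine, Ironridge, Ashgrove, Dunmere
Last habitat: Elkhorn with 69 animals

Round 1: Ashgrove=13 Dunmere=5 Elkhorn=9 Fernhollow=21 Hollowpine=8 Ironridge=13 → close Fernhollow (overflow 13)
  21÷5 = 4 each, +1 to first 1
Round 2: Ashgrove=18 Dunmere=9 Elkhorn=13 Hollowpine=12 Ironridge=17 → close Hollowpine (overflow 5)
  12÷4 = 3 each, +1 to first 0
Round 3: Ashgrove=21 Dunmere=12 Elkhorn=16 Ironridge=20 → close Ironridge (overflow 8)
  20÷3 = 6 each, +1 to first 2
Round 4: Ashgrove=28 Dunmere=19 Elkhorn=22 → close Ashgrove (overflow 14)
  28÷2 = 14 each, +1 to first 0
Round 5: Dunmere=33 Elkhorn=36 → close Dunmere (overflow 26)
  33÷1 = 33 each, +1 to first 0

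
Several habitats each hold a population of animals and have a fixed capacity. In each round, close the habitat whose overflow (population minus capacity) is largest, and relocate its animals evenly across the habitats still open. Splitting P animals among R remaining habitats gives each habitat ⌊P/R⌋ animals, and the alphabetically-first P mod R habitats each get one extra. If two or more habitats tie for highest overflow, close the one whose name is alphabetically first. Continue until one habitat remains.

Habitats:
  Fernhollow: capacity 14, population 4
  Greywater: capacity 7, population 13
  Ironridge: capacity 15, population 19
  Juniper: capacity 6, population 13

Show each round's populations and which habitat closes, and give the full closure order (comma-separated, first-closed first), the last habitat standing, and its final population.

Round 1: Fernhollow=4 Greywater=13 Ironridge=19 Juniper=13 → close Juniper (overflow 7)
  13÷3 = 4 each, +1 to first 1
Round 2: Fernhollow=9 Greywater=17 Ironridge=23 → close Greywater (overflow 10)
  17÷2 = 8 each, +1 to first 1
Round 3: Fernhollow=18 Ironridge=31 → close Ironridge (overflow 16)
  31÷1 = 31 each, +1 to first 0

Closure order: Juniper, Greywater, Ironridge
Last habitat: Fernhollow with 49 animals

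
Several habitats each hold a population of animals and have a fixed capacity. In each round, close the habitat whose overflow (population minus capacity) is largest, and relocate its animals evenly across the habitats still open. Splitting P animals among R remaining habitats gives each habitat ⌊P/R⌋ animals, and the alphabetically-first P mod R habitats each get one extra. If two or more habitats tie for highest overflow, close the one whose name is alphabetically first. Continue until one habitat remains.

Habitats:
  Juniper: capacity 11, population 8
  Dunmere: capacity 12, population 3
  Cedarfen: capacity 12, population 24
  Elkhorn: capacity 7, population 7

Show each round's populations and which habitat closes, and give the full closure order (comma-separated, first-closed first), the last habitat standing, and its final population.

Round 1: Cedarfen=24 Dunmere=3 Elkhorn=7 Juniper=8 → close Cedarfen (overflow 12)
  24÷3 = 8 each, +1 to first 0
Round 2: Dunmere=11 Elkhorn=15 Juniper=16 → close Elkhorn (overflow 8)
  15÷2 = 7 each, +1 to first 1
Round 3: Dunmere=19 Juniper=23 → close Juniper (overflow 12)
  23÷1 = 23 each, +1 to first 0

Closure order: Cedarfen, Elkhorn, Juniper
Last habitat: Dunmere with 42 animals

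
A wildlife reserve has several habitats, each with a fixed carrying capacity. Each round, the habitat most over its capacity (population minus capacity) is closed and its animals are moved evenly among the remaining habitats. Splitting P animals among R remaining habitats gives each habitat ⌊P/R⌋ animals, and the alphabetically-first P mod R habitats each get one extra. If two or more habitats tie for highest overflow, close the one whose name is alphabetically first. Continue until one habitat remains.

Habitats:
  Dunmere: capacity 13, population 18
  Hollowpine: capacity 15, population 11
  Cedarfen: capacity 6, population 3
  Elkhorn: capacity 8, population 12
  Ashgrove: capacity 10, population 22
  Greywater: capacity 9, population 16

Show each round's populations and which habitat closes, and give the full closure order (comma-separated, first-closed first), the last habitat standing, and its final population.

Round 1: Ashgrove=22 Cedarfen=3 Dunmere=18 Elkhorn=12 Greywater=16 Hollowpine=11 → close Ashgrove (overflow 12)
  22÷5 = 4 each, +1 to first 2
Round 2: Cedarfen=8 Dunmere=23 Elkhorn=16 Greywater=20 Hollowpine=15 → close Greywater (overflow 11)
  20÷4 = 5 each, +1 to first 0
Round 3: Cedarfen=13 Dunmere=28 Elkhorn=21 Hollowpine=20 → close Dunmere (overflow 15)
  28÷3 = 9 each, +1 to first 1
Round 4: Cedarfen=23 Elkhorn=30 Hollowpine=29 → close Elkhorn (overflow 22)
  30÷2 = 15 each, +1 to first 0
Round 5: Cedarfen=38 Hollowpine=44 → close Cedarfen (overflow 32)
  38÷1 = 38 each, +1 to first 0

Closure order: Ashgrove, Greywater, Dunmere, Elkhorn, Cedarfen
Last habitat: Hollowpine with 82 animals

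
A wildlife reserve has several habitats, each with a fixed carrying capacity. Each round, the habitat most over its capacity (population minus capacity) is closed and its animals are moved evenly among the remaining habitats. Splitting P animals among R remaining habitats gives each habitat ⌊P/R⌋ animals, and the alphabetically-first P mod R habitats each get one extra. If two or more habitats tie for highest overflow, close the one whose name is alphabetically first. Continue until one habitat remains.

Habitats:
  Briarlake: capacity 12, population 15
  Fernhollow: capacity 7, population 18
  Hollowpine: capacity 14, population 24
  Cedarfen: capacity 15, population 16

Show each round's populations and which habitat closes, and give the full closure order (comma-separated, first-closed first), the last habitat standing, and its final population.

Closure order: Fernhollow, Hollowpine, Briarlake
Last habitat: Cedarfen with 73 animals

Round 1: Briarlake=15 Cedarfen=16 Fernhollow=18 Hollowpine=24 → close Fernhollow (overflow 11)
  18÷3 = 6 each, +1 to first 0
Round 2: Briarlake=21 Cedarfen=22 Hollowpine=30 → close Hollowpine (overflow 16)
  30÷2 = 15 each, +1 to first 0
Round 3: Briarlake=36 Cedarfen=37 → close Briarlake (overflow 24)
  36÷1 = 36 each, +1 to first 0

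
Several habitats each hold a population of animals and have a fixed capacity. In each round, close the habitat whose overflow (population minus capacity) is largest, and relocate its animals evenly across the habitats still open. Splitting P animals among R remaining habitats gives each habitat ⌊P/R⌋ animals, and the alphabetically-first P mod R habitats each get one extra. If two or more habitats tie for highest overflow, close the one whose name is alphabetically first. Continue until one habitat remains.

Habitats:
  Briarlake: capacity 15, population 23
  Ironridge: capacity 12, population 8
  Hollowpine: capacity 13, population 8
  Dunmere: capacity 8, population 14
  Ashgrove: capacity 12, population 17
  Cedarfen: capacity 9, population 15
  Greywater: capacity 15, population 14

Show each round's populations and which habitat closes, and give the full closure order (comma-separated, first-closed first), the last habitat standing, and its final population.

Closure order: Briarlake, Cedarfen, Dunmere, Ashgrove, Greywater, Hollowpine
Last habitat: Ironridge with 99 animals

Round 1: Ashgrove=17 Briarlake=23 Cedarfen=15 Dunmere=14 Greywater=14 Hollowpine=8 Ironridge=8 → close Briarlake (overflow 8)
  23÷6 = 3 each, +1 to first 5
Round 2: Ashgrove=21 Cedarfen=19 Dunmere=18 Greywater=18 Hollowpine=12 Ironridge=11 → close Cedarfen (overflow 10)
  19÷5 = 3 each, +1 to first 4
Round 3: Ashgrove=25 Dunmere=22 Greywater=22 Hollowpine=16 Ironridge=14 → close Dunmere (overflow 14)
  22÷4 = 5 each, +1 to first 2
Round 4: Ashgrove=31 Greywater=28 Hollowpine=21 Ironridge=19 → close Ashgrove (overflow 19)
  31÷3 = 10 each, +1 to first 1
Round 5: Greywater=39 Hollowpine=31 Ironridge=29 → close Greywater (overflow 24)
  39÷2 = 19 each, +1 to first 1
Round 6: Hollowpine=51 Ironridge=48 → close Hollowpine (overflow 38)
  51÷1 = 51 each, +1 to first 0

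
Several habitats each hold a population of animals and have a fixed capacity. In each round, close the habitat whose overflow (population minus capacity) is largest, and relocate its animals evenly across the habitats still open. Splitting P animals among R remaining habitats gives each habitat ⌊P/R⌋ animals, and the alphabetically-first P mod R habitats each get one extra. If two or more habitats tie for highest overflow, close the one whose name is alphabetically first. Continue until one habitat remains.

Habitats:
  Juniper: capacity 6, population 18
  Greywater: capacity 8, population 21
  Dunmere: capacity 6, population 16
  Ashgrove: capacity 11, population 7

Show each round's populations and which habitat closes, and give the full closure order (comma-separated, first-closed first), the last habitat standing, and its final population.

Closure order: Greywater, Juniper, Dunmere
Last habitat: Ashgrove with 62 animals

Round 1: Ashgrove=7 Dunmere=16 Greywater=21 Juniper=18 → close Greywater (overflow 13)
  21÷3 = 7 each, +1 to first 0
Round 2: Ashgrove=14 Dunmere=23 Juniper=25 → close Juniper (overflow 19)
  25÷2 = 12 each, +1 to first 1
Round 3: Ashgrove=27 Dunmere=35 → close Dunmere (overflow 29)
  35÷1 = 35 each, +1 to first 0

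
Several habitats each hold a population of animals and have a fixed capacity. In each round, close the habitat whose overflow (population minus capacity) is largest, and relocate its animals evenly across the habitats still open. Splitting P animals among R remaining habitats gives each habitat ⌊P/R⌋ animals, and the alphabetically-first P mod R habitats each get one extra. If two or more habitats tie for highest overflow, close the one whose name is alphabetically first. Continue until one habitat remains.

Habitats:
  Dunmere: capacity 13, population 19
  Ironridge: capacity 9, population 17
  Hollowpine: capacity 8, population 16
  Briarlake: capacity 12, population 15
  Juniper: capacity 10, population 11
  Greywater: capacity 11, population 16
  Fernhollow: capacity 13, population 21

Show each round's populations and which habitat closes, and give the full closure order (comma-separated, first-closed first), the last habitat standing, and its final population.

Closure order: Fernhollow, Hollowpine, Ironridge, Dunmere, Greywater, Briarlake
Last habitat: Juniper with 115 animals

Round 1: Briarlake=15 Dunmere=19 Fernhollow=21 Greywater=16 Hollowpine=16 Ironridge=17 Juniper=11 → close Fernhollow (overflow 8)
  21÷6 = 3 each, +1 to first 3
Round 2: Briarlake=19 Dunmere=23 Greywater=20 Hollowpine=19 Ironridge=20 Juniper=14 → close Hollowpine (overflow 11)
  19÷5 = 3 each, +1 to first 4
Round 3: Briarlake=23 Dunmere=27 Greywater=24 Ironridge=24 Juniper=17 → close Ironridge (overflow 15)
  24÷4 = 6 each, +1 to first 0
Round 4: Briarlake=29 Dunmere=33 Greywater=30 Juniper=23 → close Dunmere (overflow 20)
  33÷3 = 11 each, +1 to first 0
Round 5: Briarlake=40 Greywater=41 Juniper=34 → close Greywater (overflow 30)
  41÷2 = 20 each, +1 to first 1
Round 6: Briarlake=61 Juniper=54 → close Briarlake (overflow 49)
  61÷1 = 61 each, +1 to first 0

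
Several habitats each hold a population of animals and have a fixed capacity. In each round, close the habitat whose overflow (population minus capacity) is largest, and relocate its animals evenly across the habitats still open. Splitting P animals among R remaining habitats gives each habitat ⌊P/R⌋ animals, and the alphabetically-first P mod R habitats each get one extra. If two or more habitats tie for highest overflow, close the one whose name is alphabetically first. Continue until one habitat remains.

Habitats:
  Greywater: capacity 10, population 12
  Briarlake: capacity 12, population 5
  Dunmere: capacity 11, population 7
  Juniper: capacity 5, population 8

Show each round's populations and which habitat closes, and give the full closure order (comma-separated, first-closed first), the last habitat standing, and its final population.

Closure order: Juniper, Greywater, Dunmere
Last habitat: Briarlake with 32 animals

Round 1: Briarlake=5 Dunmere=7 Greywater=12 Juniper=8 → close Juniper (overflow 3)
  8÷3 = 2 each, +1 to first 2
Round 2: Briarlake=8 Dunmere=10 Greywater=14 → close Greywater (overflow 4)
  14÷2 = 7 each, +1 to first 0
Round 3: Briarlake=15 Dunmere=17 → close Dunmere (overflow 6)
  17÷1 = 17 each, +1 to first 0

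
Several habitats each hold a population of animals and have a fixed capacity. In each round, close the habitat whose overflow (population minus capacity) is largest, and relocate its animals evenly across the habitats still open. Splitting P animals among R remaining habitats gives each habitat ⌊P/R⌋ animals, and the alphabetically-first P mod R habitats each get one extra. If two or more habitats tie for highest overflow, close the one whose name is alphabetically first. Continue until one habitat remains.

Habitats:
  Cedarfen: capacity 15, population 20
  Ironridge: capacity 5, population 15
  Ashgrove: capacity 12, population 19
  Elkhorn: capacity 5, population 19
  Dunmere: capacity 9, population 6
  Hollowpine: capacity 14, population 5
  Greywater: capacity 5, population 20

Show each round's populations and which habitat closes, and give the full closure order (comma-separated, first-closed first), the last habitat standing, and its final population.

Closure order: Greywater, Elkhorn, Ironridge, Ashgrove, Cedarfen, Dunmere
Last habitat: Hollowpine with 104 animals

Round 1: Ashgrove=19 Cedarfen=20 Dunmere=6 Elkhorn=19 Greywater=20 Hollowpine=5 Ironridge=15 → close Greywater (overflow 15)
  20÷6 = 3 each, +1 to first 2
Round 2: Ashgrove=23 Cedarfen=24 Dunmere=9 Elkhorn=22 Hollowpine=8 Ironridge=18 → close Elkhorn (overflow 17)
  22÷5 = 4 each, +1 to first 2
Round 3: Ashgrove=28 Cedarfen=29 Dunmere=13 Hollowpine=12 Ironridge=22 → close Ironridge (overflow 17)
  22÷4 = 5 each, +1 to first 2
Round 4: Ashgrove=34 Cedarfen=35 Dunmere=18 Hollowpine=17 → close Ashgrove (overflow 22)
  34÷3 = 11 each, +1 to first 1
Round 5: Cedarfen=47 Dunmere=29 Hollowpine=28 → close Cedarfen (overflow 32)
  47÷2 = 23 each, +1 to first 1
Round 6: Dunmere=53 Hollowpine=51 → close Dunmere (overflow 44)
  53÷1 = 53 each, +1 to first 0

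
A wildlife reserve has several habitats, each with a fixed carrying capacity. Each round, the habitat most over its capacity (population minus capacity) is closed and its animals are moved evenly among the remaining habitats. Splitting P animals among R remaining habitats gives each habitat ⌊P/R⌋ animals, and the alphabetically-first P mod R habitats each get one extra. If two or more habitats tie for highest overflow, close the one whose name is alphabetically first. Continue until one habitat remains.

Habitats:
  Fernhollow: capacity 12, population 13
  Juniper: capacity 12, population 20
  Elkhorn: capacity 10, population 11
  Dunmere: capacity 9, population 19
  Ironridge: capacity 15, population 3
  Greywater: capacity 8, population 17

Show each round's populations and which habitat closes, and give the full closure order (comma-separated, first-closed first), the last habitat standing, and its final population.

Round 1: Dunmere=19 Elkhorn=11 Fernhollow=13 Greywater=17 Ironridge=3 Juniper=20 → close Dunmere (overflow 10)
  19÷5 = 3 each, +1 to first 4
Round 2: Elkhorn=15 Fernhollow=17 Greywater=21 Ironridge=7 Juniper=23 → close Greywater (overflow 13)
  21÷4 = 5 each, +1 to first 1
Round 3: Elkhorn=21 Fernhollow=22 Ironridge=12 Juniper=28 → close Juniper (overflow 16)
  28÷3 = 9 each, +1 to first 1
Round 4: Elkhorn=31 Fernhollow=31 Ironridge=21 → close Elkhorn (overflow 21)
  31÷2 = 15 each, +1 to first 1
Round 5: Fernhollow=47 Ironridge=36 → close Fernhollow (overflow 35)
  47÷1 = 47 each, +1 to first 0

Closure order: Dunmere, Greywater, Juniper, Elkhorn, Fernhollow
Last habitat: Ironridge with 83 animals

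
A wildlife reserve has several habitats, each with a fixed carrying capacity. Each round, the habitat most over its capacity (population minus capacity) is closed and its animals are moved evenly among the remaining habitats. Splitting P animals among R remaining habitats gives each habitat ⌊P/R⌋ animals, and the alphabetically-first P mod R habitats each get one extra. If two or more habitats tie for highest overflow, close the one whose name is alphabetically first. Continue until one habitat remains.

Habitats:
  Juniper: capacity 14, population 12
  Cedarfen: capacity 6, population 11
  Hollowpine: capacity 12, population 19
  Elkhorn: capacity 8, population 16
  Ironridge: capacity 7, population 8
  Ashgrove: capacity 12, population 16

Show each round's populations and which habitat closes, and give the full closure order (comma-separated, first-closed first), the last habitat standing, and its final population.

Round 1: Ashgrove=16 Cedarfen=11 Elkhorn=16 Hollowpine=19 Ironridge=8 Juniper=12 → close Elkhorn (overflow 8)
  16÷5 = 3 each, +1 to first 1
Round 2: Ashgrove=20 Cedarfen=14 Hollowpine=22 Ironridge=11 Juniper=15 → close Hollowpine (overflow 10)
  22÷4 = 5 each, +1 to first 2
Round 3: Ashgrove=26 Cedarfen=20 Ironridge=16 Juniper=20 → close Ashgrove (overflow 14)
  26÷3 = 8 each, +1 to first 2
Round 4: Cedarfen=29 Ironridge=25 Juniper=28 → close Cedarfen (overflow 23)
  29÷2 = 14 each, +1 to first 1
Round 5: Ironridge=40 Juniper=42 → close Ironridge (overflow 33)
  40÷1 = 40 each, +1 to first 0

Closure order: Elkhorn, Hollowpine, Ashgrove, Cedarfen, Ironridge
Last habitat: Juniper with 82 animals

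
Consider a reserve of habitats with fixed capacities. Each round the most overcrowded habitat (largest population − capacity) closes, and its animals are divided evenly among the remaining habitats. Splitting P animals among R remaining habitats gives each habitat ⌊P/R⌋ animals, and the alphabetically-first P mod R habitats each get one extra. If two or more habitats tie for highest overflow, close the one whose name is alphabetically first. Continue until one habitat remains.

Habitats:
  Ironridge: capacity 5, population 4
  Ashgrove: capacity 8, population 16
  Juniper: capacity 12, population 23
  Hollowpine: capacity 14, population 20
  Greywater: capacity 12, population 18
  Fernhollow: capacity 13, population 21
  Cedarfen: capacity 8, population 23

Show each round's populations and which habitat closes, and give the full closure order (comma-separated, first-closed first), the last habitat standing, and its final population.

Round 1: Ashgrove=16 Cedarfen=23 Fernhollow=21 Greywater=18 Hollowpine=20 Ironridge=4 Juniper=23 → close Cedarfen (overflow 15)
  23÷6 = 3 each, +1 to first 5
Round 2: Ashgrove=20 Fernhollow=25 Greywater=22 Hollowpine=24 Ironridge=8 Juniper=26 → close Juniper (overflow 14)
  26÷5 = 5 each, +1 to first 1
Round 3: Ashgrove=26 Fernhollow=30 Greywater=27 Hollowpine=29 Ironridge=13 → close Ashgrove (overflow 18)
  26÷4 = 6 each, +1 to first 2
Round 4: Fernhollow=37 Greywater=34 Hollowpine=35 Ironridge=19 → close Fernhollow (overflow 24)
  37÷3 = 12 each, +1 to first 1
Round 5: Greywater=47 Hollowpine=47 Ironridge=31 → close Greywater (overflow 35)
  47÷2 = 23 each, +1 to first 1
Round 6: Hollowpine=71 Ironridge=54 → close Hollowpine (overflow 57)
  71÷1 = 71 each, +1 to first 0

Closure order: Cedarfen, Juniper, Ashgrove, Fernhollow, Greywater, Hollowpine
Last habitat: Ironridge with 125 animals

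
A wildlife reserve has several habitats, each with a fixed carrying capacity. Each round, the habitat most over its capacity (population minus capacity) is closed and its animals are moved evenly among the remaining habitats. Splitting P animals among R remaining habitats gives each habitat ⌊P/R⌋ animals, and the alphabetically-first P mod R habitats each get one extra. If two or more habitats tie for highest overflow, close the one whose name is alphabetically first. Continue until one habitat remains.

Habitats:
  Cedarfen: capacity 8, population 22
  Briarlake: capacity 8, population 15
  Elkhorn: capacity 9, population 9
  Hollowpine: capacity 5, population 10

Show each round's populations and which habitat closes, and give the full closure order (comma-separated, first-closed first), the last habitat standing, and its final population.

Round 1: Briarlake=15 Cedarfen=22 Elkhorn=9 Hollowpine=10 → close Cedarfen (overflow 14)
  22÷3 = 7 each, +1 to first 1
Round 2: Briarlake=23 Elkhorn=16 Hollowpine=17 → close Briarlake (overflow 15)
  23÷2 = 11 each, +1 to first 1
Round 3: Elkhorn=28 Hollowpine=28 → close Hollowpine (overflow 23)
  28÷1 = 28 each, +1 to first 0

Closure order: Cedarfen, Briarlake, Hollowpine
Last habitat: Elkhorn with 56 animals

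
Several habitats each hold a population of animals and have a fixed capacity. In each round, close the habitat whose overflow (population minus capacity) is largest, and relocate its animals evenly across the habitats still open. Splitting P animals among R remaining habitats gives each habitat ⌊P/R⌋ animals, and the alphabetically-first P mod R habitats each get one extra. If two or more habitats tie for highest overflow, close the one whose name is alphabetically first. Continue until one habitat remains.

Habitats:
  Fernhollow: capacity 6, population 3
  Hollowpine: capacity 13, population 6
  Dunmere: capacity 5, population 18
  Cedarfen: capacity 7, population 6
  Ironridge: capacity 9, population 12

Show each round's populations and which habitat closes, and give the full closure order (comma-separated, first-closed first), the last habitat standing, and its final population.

Closure order: Dunmere, Ironridge, Cedarfen, Fernhollow
Last habitat: Hollowpine with 45 animals

Round 1: Cedarfen=6 Dunmere=18 Fernhollow=3 Hollowpine=6 Ironridge=12 → close Dunmere (overflow 13)
  18÷4 = 4 each, +1 to first 2
Round 2: Cedarfen=11 Fernhollow=8 Hollowpine=10 Ironridge=16 → close Ironridge (overflow 7)
  16÷3 = 5 each, +1 to first 1
Round 3: Cedarfen=17 Fernhollow=13 Hollowpine=15 → close Cedarfen (overflow 10)
  17÷2 = 8 each, +1 to first 1
Round 4: Fernhollow=22 Hollowpine=23 → close Fernhollow (overflow 16)
  22÷1 = 22 each, +1 to first 0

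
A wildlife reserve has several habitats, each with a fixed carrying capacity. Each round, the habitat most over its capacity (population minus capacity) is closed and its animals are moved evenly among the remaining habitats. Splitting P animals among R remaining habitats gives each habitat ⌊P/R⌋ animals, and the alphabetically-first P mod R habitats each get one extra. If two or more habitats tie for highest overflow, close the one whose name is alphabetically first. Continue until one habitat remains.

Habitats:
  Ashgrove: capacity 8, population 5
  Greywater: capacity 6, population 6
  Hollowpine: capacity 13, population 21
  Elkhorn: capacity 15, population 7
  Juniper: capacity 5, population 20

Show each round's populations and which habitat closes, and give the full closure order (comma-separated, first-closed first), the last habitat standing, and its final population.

Round 1: Ashgrove=5 Elkhorn=7 Greywater=6 Hollowpine=21 Juniper=20 → close Juniper (overflow 15)
  20÷4 = 5 each, +1 to first 0
Round 2: Ashgrove=10 Elkhorn=12 Greywater=11 Hollowpine=26 → close Hollowpine (overflow 13)
  26÷3 = 8 each, +1 to first 2
Round 3: Ashgrove=19 Elkhorn=21 Greywater=19 → close Greywater (overflow 13)
  19÷2 = 9 each, +1 to first 1
Round 4: Ashgrove=29 Elkhorn=30 → close Ashgrove (overflow 21)
  29÷1 = 29 each, +1 to first 0

Closure order: Juniper, Hollowpine, Greywater, Ashgrove
Last habitat: Elkhorn with 59 animals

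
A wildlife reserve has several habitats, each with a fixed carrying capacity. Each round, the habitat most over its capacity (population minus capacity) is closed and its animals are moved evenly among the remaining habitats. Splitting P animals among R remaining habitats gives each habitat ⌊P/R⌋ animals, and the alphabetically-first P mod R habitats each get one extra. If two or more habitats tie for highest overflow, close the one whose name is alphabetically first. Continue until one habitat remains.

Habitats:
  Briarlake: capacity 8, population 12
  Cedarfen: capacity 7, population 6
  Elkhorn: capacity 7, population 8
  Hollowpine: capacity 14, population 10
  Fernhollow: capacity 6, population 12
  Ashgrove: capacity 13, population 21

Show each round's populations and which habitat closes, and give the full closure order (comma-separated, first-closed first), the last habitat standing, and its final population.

Round 1: Ashgrove=21 Briarlake=12 Cedarfen=6 Elkhorn=8 Fernhollow=12 Hollowpine=10 → close Ashgrove (overflow 8)
  21÷5 = 4 each, +1 to first 1
Round 2: Briarlake=17 Cedarfen=10 Elkhorn=12 Fernhollow=16 Hollowpine=14 → close Fernhollow (overflow 10)
  16÷4 = 4 each, +1 to first 0
Round 3: Briarlake=21 Cedarfen=14 Elkhorn=16 Hollowpine=18 → close Briarlake (overflow 13)
  21÷3 = 7 each, +1 to first 0
Round 4: Cedarfen=21 Elkhorn=23 Hollowpine=25 → close Elkhorn (overflow 16)
  23÷2 = 11 each, +1 to first 1
Round 5: Cedarfen=33 Hollowpine=36 → close Cedarfen (overflow 26)
  33÷1 = 33 each, +1 to first 0

Closure order: Ashgrove, Fernhollow, Briarlake, Elkhorn, Cedarfen
Last habitat: Hollowpine with 69 animals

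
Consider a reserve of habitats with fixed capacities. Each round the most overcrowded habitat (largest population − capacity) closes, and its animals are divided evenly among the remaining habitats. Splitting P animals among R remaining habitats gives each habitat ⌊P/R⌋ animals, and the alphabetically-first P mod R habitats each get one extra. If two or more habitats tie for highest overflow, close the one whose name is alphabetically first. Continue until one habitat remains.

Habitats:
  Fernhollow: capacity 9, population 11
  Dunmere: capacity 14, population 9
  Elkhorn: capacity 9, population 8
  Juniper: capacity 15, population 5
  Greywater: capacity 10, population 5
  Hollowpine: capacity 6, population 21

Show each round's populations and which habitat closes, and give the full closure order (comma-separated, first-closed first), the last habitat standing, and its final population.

Closure order: Hollowpine, Fernhollow, Elkhorn, Dunmere, Greywater
Last habitat: Juniper with 59 animals

Round 1: Dunmere=9 Elkhorn=8 Fernhollow=11 Greywater=5 Hollowpine=21 Juniper=5 → close Hollowpine (overflow 15)
  21÷5 = 4 each, +1 to first 1
Round 2: Dunmere=14 Elkhorn=12 Fernhollow=15 Greywater=9 Juniper=9 → close Fernhollow (overflow 6)
  15÷4 = 3 each, +1 to first 3
Round 3: Dunmere=18 Elkhorn=16 Greywater=13 Juniper=12 → close Elkhorn (overflow 7)
  16÷3 = 5 each, +1 to first 1
Round 4: Dunmere=24 Greywater=18 Juniper=17 → close Dunmere (overflow 10)
  24÷2 = 12 each, +1 to first 0
Round 5: Greywater=30 Juniper=29 → close Greywater (overflow 20)
  30÷1 = 30 each, +1 to first 0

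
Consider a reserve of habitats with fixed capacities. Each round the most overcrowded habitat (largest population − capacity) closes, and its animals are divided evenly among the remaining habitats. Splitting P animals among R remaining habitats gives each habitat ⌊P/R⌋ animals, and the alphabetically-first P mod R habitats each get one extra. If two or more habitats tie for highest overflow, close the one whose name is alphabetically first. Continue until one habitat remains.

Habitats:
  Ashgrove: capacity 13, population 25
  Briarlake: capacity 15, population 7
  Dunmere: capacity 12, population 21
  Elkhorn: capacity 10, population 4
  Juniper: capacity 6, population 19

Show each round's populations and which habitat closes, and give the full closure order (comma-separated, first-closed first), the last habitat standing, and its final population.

Closure order: Juniper, Ashgrove, Dunmere, Elkhorn
Last habitat: Briarlake with 76 animals

Round 1: Ashgrove=25 Briarlake=7 Dunmere=21 Elkhorn=4 Juniper=19 → close Juniper (overflow 13)
  19÷4 = 4 each, +1 to first 3
Round 2: Ashgrove=30 Briarlake=12 Dunmere=26 Elkhorn=8 → close Ashgrove (overflow 17)
  30÷3 = 10 each, +1 to first 0
Round 3: Briarlake=22 Dunmere=36 Elkhorn=18 → close Dunmere (overflow 24)
  36÷2 = 18 each, +1 to first 0
Round 4: Briarlake=40 Elkhorn=36 → close Elkhorn (overflow 26)
  36÷1 = 36 each, +1 to first 0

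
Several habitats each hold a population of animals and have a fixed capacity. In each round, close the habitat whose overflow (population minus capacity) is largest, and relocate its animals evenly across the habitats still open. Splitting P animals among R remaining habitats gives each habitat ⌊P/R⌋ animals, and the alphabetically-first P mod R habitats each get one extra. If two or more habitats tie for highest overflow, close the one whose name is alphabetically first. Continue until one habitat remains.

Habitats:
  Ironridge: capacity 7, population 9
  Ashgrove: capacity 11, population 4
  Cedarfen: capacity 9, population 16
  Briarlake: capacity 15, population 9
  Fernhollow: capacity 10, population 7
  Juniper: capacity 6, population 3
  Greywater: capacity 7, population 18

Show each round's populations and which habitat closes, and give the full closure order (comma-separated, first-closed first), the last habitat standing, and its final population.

Round 1: Ashgrove=4 Briarlake=9 Cedarfen=16 Fernhollow=7 Greywater=18 Ironridge=9 Juniper=3 → close Greywater (overflow 11)
  18÷6 = 3 each, +1 to first 0
Round 2: Ashgrove=7 Briarlake=12 Cedarfen=19 Fernhollow=10 Ironridge=12 Juniper=6 → close Cedarfen (overflow 10)
  19÷5 = 3 each, +1 to first 4
Round 3: Ashgrove=11 Briarlake=16 Fernhollow=14 Ironridge=16 Juniper=9 → close Ironridge (overflow 9)
  16÷4 = 4 each, +1 to first 0
Round 4: Ashgrove=15 Briarlake=20 Fernhollow=18 Juniper=13 → close Fernhollow (overflow 8)
  18÷3 = 6 each, +1 to first 0
Round 5: Ashgrove=21 Briarlake=26 Juniper=19 → close Juniper (overflow 13)
  19÷2 = 9 each, +1 to first 1
Round 6: Ashgrove=31 Briarlake=35 → close Ashgrove (overflow 20)
  31÷1 = 31 each, +1 to first 0

Closure order: Greywater, Cedarfen, Ironridge, Fernhollow, Juniper, Ashgrove
Last habitat: Briarlake with 66 animals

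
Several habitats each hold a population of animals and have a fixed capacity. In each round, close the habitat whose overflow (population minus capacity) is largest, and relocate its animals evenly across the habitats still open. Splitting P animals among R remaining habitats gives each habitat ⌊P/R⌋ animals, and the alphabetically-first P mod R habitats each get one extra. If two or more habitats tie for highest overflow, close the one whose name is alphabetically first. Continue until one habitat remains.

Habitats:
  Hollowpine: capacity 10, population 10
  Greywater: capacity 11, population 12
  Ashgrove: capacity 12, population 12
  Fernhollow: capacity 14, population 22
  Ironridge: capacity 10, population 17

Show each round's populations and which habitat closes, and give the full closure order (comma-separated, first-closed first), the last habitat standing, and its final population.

Round 1: Ashgrove=12 Fernhollow=22 Greywater=12 Hollowpine=10 Ironridge=17 → close Fernhollow (overflow 8)
  22÷4 = 5 each, +1 to first 2
Round 2: Ashgrove=18 Greywater=18 Hollowpine=15 Ironridge=22 → close Ironridge (overflow 12)
  22÷3 = 7 each, +1 to first 1
Round 3: Ashgrove=26 Greywater=25 Hollowpine=22 → close Ashgrove (overflow 14)
  26÷2 = 13 each, +1 to first 0
Round 4: Greywater=38 Hollowpine=35 → close Greywater (overflow 27)
  38÷1 = 38 each, +1 to first 0

Closure order: Fernhollow, Ironridge, Ashgrove, Greywater
Last habitat: Hollowpine with 73 animals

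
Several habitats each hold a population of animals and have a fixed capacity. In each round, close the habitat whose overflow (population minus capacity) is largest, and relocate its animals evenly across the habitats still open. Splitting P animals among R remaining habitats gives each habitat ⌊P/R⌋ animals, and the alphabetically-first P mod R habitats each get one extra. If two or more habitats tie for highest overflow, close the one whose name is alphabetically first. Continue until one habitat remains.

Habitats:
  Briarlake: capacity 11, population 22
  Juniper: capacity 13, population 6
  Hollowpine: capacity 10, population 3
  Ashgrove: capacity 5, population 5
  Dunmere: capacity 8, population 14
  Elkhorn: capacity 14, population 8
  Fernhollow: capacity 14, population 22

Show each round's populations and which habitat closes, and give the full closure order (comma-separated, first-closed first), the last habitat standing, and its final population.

Round 1: Ashgrove=5 Briarlake=22 Dunmere=14 Elkhorn=8 Fernhollow=22 Hollowpine=3 Juniper=6 → close Briarlake (overflow 11)
  22÷6 = 3 each, +1 to first 4
Round 2: Ashgrove=9 Dunmere=18 Elkhorn=12 Fernhollow=26 Hollowpine=6 Juniper=9 → close Fernhollow (overflow 12)
  26÷5 = 5 each, +1 to first 1
Round 3: Ashgrove=15 Dunmere=23 Elkhorn=17 Hollowpine=11 Juniper=14 → close Dunmere (overflow 15)
  23÷4 = 5 each, +1 to first 3
Round 4: Ashgrove=21 Elkhorn=23 Hollowpine=17 Juniper=19 → close Ashgrove (overflow 16)
  21÷3 = 7 each, +1 to first 0
Round 5: Elkhorn=30 Hollowpine=24 Juniper=26 → close Elkhorn (overflow 16)
  30÷2 = 15 each, +1 to first 0
Round 6: Hollowpine=39 Juniper=41 → close Hollowpine (overflow 29)
  39÷1 = 39 each, +1 to first 0

Closure order: Briarlake, Fernhollow, Dunmere, Ashgrove, Elkhorn, Hollowpine
Last habitat: Juniper with 80 animals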